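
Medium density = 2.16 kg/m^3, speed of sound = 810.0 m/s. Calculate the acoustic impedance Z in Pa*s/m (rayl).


Given values:
  rho = 2.16 kg/m^3
  c = 810.0 m/s
Formula: Z = rho * c
Z = 2.16 * 810.0
Z = 1749.6

1749.6 rayl


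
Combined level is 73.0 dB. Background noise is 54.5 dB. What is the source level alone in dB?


Given values:
  L_total = 73.0 dB, L_bg = 54.5 dB
Formula: L_source = 10 * log10(10^(L_total/10) - 10^(L_bg/10))
Convert to linear:
  10^(73.0/10) = 19952623.1497
  10^(54.5/10) = 281838.2931
Difference: 19952623.1497 - 281838.2931 = 19670784.8566
L_source = 10 * log10(19670784.8566) = 72.94

72.94 dB


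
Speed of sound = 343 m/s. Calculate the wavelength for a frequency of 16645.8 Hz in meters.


Given values:
  c = 343 m/s, f = 16645.8 Hz
Formula: lambda = c / f
lambda = 343 / 16645.8
lambda = 0.0206

0.0206 m


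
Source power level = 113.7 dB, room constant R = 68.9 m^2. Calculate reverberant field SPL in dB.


Given values:
  Lw = 113.7 dB, R = 68.9 m^2
Formula: SPL = Lw + 10 * log10(4 / R)
Compute 4 / R = 4 / 68.9 = 0.058055
Compute 10 * log10(0.058055) = -12.3616
SPL = 113.7 + (-12.3616) = 101.34

101.34 dB


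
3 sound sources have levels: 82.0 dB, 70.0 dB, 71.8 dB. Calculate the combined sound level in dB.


Formula: L_total = 10 * log10( sum(10^(Li/10)) )
  Source 1: 10^(82.0/10) = 158489319.2461
  Source 2: 10^(70.0/10) = 10000000.0
  Source 3: 10^(71.8/10) = 15135612.4844
Sum of linear values = 183624931.7305
L_total = 10 * log10(183624931.7305) = 82.64

82.64 dB


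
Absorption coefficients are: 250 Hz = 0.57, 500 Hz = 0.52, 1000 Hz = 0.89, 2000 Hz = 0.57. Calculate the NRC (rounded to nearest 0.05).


Given values:
  a_250 = 0.57, a_500 = 0.52
  a_1000 = 0.89, a_2000 = 0.57
Formula: NRC = (a250 + a500 + a1000 + a2000) / 4
Sum = 0.57 + 0.52 + 0.89 + 0.57 = 2.55
NRC = 2.55 / 4 = 0.6375
Rounded to nearest 0.05: 0.65

0.65


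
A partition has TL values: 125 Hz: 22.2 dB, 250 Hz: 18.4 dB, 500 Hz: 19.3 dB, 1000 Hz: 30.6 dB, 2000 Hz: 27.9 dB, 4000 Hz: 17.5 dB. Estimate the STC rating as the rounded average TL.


Given TL values at each frequency:
  125 Hz: 22.2 dB
  250 Hz: 18.4 dB
  500 Hz: 19.3 dB
  1000 Hz: 30.6 dB
  2000 Hz: 27.9 dB
  4000 Hz: 17.5 dB
Formula: STC ~ round(average of TL values)
Sum = 22.2 + 18.4 + 19.3 + 30.6 + 27.9 + 17.5 = 135.9
Average = 135.9 / 6 = 22.65
Rounded: 23

23


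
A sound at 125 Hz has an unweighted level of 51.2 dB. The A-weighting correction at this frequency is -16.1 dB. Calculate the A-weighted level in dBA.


Given values:
  SPL = 51.2 dB
  A-weighting at 125 Hz = -16.1 dB
Formula: L_A = SPL + A_weight
L_A = 51.2 + (-16.1)
L_A = 35.1

35.1 dBA


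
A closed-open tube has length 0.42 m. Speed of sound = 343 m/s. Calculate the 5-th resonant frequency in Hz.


Given values:
  Tube type: closed-open, L = 0.42 m, c = 343 m/s, n = 5
Formula: f_n = (2n - 1) * c / (4 * L)
Compute 2n - 1 = 2*5 - 1 = 9
Compute 4 * L = 4 * 0.42 = 1.68
f = 9 * 343 / 1.68
f = 1837.5

1837.5 Hz


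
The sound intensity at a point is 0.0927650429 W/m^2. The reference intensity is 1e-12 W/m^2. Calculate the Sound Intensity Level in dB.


Given values:
  I = 0.0927650429 W/m^2
  I_ref = 1e-12 W/m^2
Formula: SIL = 10 * log10(I / I_ref)
Compute ratio: I / I_ref = 92765042900
Compute log10: log10(92765042900) = 10.967384
Multiply: SIL = 10 * 10.967384 = 109.67

109.67 dB


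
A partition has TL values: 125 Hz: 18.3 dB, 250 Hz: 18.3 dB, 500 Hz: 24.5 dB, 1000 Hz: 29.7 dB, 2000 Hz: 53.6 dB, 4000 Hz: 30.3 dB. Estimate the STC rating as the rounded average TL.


Given TL values at each frequency:
  125 Hz: 18.3 dB
  250 Hz: 18.3 dB
  500 Hz: 24.5 dB
  1000 Hz: 29.7 dB
  2000 Hz: 53.6 dB
  4000 Hz: 30.3 dB
Formula: STC ~ round(average of TL values)
Sum = 18.3 + 18.3 + 24.5 + 29.7 + 53.6 + 30.3 = 174.7
Average = 174.7 / 6 = 29.12
Rounded: 29

29


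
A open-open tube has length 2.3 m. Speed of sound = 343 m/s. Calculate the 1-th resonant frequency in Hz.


Given values:
  Tube type: open-open, L = 2.3 m, c = 343 m/s, n = 1
Formula: f_n = n * c / (2 * L)
Compute 2 * L = 2 * 2.3 = 4.6
f = 1 * 343 / 4.6
f = 74.57

74.57 Hz


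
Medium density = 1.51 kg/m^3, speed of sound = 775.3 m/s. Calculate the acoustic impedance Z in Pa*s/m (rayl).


Given values:
  rho = 1.51 kg/m^3
  c = 775.3 m/s
Formula: Z = rho * c
Z = 1.51 * 775.3
Z = 1170.7

1170.7 rayl


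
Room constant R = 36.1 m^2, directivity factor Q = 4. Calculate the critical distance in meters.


Given values:
  R = 36.1 m^2, Q = 4
Formula: d_c = 0.141 * sqrt(Q * R)
Compute Q * R = 4 * 36.1 = 144.4
Compute sqrt(144.4) = 12.0167
d_c = 0.141 * 12.0167 = 1.694

1.694 m


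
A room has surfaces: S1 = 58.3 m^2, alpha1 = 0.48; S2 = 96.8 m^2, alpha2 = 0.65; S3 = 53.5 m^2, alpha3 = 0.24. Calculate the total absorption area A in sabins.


Given surfaces:
  Surface 1: 58.3 * 0.48 = 27.984
  Surface 2: 96.8 * 0.65 = 62.92
  Surface 3: 53.5 * 0.24 = 12.84
Formula: A = sum(Si * alpha_i)
A = 27.984 + 62.92 + 12.84
A = 103.74

103.74 sabins


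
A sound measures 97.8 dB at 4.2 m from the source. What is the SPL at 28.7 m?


Given values:
  SPL1 = 97.8 dB, r1 = 4.2 m, r2 = 28.7 m
Formula: SPL2 = SPL1 - 20 * log10(r2 / r1)
Compute ratio: r2 / r1 = 28.7 / 4.2 = 6.8333
Compute log10: log10(6.8333) = 0.83463
Compute drop: 20 * 0.83463 = 16.6926
SPL2 = 97.8 - 16.6926 = 81.11

81.11 dB


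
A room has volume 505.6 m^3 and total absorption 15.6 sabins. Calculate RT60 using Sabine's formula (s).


Given values:
  V = 505.6 m^3
  A = 15.6 sabins
Formula: RT60 = 0.161 * V / A
Numerator: 0.161 * 505.6 = 81.4016
RT60 = 81.4016 / 15.6 = 5.218

5.218 s


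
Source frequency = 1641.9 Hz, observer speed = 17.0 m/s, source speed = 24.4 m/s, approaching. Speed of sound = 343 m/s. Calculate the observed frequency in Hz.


Given values:
  f_s = 1641.9 Hz, v_o = 17.0 m/s, v_s = 24.4 m/s
  Direction: approaching
Formula: f_o = f_s * (c + v_o) / (c - v_s)
Numerator: c + v_o = 343 + 17.0 = 360.0
Denominator: c - v_s = 343 - 24.4 = 318.6
f_o = 1641.9 * 360.0 / 318.6 = 1855.25

1855.25 Hz


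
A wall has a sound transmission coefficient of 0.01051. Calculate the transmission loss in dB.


Given values:
  tau = 0.01051
Formula: TL = 10 * log10(1 / tau)
Compute 1 / tau = 1 / 0.01051 = 95.1475
Compute log10(95.1475) = 1.978397
TL = 10 * 1.978397 = 19.78

19.78 dB


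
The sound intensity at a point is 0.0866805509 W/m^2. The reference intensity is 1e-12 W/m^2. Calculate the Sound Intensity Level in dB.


Given values:
  I = 0.0866805509 W/m^2
  I_ref = 1e-12 W/m^2
Formula: SIL = 10 * log10(I / I_ref)
Compute ratio: I / I_ref = 86680550900
Compute log10: log10(86680550900) = 10.937922
Multiply: SIL = 10 * 10.937922 = 109.38

109.38 dB


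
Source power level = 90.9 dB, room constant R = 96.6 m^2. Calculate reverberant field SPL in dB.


Given values:
  Lw = 90.9 dB, R = 96.6 m^2
Formula: SPL = Lw + 10 * log10(4 / R)
Compute 4 / R = 4 / 96.6 = 0.041408
Compute 10 * log10(0.041408) = -13.8292
SPL = 90.9 + (-13.8292) = 77.07

77.07 dB


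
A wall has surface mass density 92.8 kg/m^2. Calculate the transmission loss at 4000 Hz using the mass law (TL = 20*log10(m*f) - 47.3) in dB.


Given values:
  m = 92.8 kg/m^2, f = 4000 Hz
Formula: TL = 20 * log10(m * f) - 47.3
Compute m * f = 92.8 * 4000 = 371200.0
Compute log10(371200.0) = 5.569608
Compute 20 * 5.569608 = 111.3922
TL = 111.3922 - 47.3 = 64.09

64.09 dB


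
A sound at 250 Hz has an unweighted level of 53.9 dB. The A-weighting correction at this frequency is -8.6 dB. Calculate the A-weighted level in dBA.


Given values:
  SPL = 53.9 dB
  A-weighting at 250 Hz = -8.6 dB
Formula: L_A = SPL + A_weight
L_A = 53.9 + (-8.6)
L_A = 45.3

45.3 dBA


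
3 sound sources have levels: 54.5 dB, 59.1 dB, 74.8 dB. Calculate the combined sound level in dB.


Formula: L_total = 10 * log10( sum(10^(Li/10)) )
  Source 1: 10^(54.5/10) = 281838.2931
  Source 2: 10^(59.1/10) = 812830.5162
  Source 3: 10^(74.8/10) = 30199517.204
Sum of linear values = 31294186.0133
L_total = 10 * log10(31294186.0133) = 74.95

74.95 dB


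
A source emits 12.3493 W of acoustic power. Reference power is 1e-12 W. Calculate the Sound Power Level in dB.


Given values:
  W = 12.3493 W
  W_ref = 1e-12 W
Formula: SWL = 10 * log10(W / W_ref)
Compute ratio: W / W_ref = 12349300000000
Compute log10: log10(12349300000000) = 13.091642
Multiply: SWL = 10 * 13.091642 = 130.92

130.92 dB


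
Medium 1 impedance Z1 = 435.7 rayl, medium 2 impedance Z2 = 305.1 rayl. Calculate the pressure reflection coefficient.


Given values:
  Z1 = 435.7 rayl, Z2 = 305.1 rayl
Formula: R = (Z2 - Z1) / (Z2 + Z1)
Numerator: Z2 - Z1 = 305.1 - 435.7 = -130.6
Denominator: Z2 + Z1 = 305.1 + 435.7 = 740.8
R = -130.6 / 740.8 = -0.1763

-0.1763


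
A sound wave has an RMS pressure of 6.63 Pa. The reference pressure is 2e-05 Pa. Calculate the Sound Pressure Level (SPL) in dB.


Given values:
  p = 6.63 Pa
  p_ref = 2e-05 Pa
Formula: SPL = 20 * log10(p / p_ref)
Compute ratio: p / p_ref = 6.63 / 2e-05 = 331500
Compute log10: log10(331500) = 5.520484
Multiply: SPL = 20 * 5.520484 = 110.41

110.41 dB


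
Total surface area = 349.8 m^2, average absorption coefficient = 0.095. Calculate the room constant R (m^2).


Given values:
  S = 349.8 m^2, alpha = 0.095
Formula: R = S * alpha / (1 - alpha)
Numerator: 349.8 * 0.095 = 33.231
Denominator: 1 - 0.095 = 0.905
R = 33.231 / 0.905 = 36.72

36.72 m^2


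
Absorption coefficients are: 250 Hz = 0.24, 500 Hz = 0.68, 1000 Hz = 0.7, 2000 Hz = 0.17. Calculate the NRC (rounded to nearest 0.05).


Given values:
  a_250 = 0.24, a_500 = 0.68
  a_1000 = 0.7, a_2000 = 0.17
Formula: NRC = (a250 + a500 + a1000 + a2000) / 4
Sum = 0.24 + 0.68 + 0.7 + 0.17 = 1.79
NRC = 1.79 / 4 = 0.4475
Rounded to nearest 0.05: 0.45

0.45


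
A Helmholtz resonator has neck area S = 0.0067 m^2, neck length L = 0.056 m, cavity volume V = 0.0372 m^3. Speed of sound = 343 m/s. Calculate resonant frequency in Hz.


Given values:
  S = 0.0067 m^2, L = 0.056 m, V = 0.0372 m^3, c = 343 m/s
Formula: f = (c / (2*pi)) * sqrt(S / (V * L))
Compute V * L = 0.0372 * 0.056 = 0.0020832
Compute S / (V * L) = 0.0067 / 0.0020832 = 3.2162
Compute sqrt(3.2162) = 1.793377
Compute c / (2*pi) = 343 / 6.283185 = 54.590148
f = 54.590148 * 1.793377 = 97.9

97.9 Hz


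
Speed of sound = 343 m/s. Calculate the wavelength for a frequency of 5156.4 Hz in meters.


Given values:
  c = 343 m/s, f = 5156.4 Hz
Formula: lambda = c / f
lambda = 343 / 5156.4
lambda = 0.0665

0.0665 m


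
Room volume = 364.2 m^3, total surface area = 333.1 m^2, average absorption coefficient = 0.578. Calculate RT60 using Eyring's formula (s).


Given values:
  V = 364.2 m^3, S = 333.1 m^2, alpha = 0.578
Formula: RT60 = 0.161 * V / (-S * ln(1 - alpha))
Compute ln(1 - 0.578) = ln(0.422) = -0.86275
Denominator: -333.1 * -0.86275 = 287.382
Numerator: 0.161 * 364.2 = 58.6362
RT60 = 58.6362 / 287.382 = 0.204

0.204 s


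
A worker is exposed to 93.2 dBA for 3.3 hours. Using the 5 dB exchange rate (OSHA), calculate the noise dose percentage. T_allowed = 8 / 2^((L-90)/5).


Given values:
  L = 93.2 dBA, T = 3.3 hours
Formula: T_allowed = 8 / 2^((L - 90) / 5)
Compute exponent: (93.2 - 90) / 5 = 0.64
Compute 2^(0.64) = 1.558329
T_allowed = 8 / 1.558329 = 5.133704 hours
Dose = (T / T_allowed) * 100
Dose = (3.3 / 5.133704) * 100 = 64.28

64.28 %


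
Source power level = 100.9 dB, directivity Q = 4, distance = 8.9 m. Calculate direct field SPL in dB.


Given values:
  Lw = 100.9 dB, Q = 4, r = 8.9 m
Formula: SPL = Lw + 10 * log10(Q / (4 * pi * r^2))
Compute 4 * pi * r^2 = 4 * pi * 8.9^2 = 995.3822
Compute Q / denom = 4 / 995.3822 = 0.00401856
Compute 10 * log10(0.00401856) = -23.9593
SPL = 100.9 + (-23.9593) = 76.94

76.94 dB


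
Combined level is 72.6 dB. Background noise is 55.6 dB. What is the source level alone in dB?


Given values:
  L_total = 72.6 dB, L_bg = 55.6 dB
Formula: L_source = 10 * log10(10^(L_total/10) - 10^(L_bg/10))
Convert to linear:
  10^(72.6/10) = 18197008.5861
  10^(55.6/10) = 363078.0548
Difference: 18197008.5861 - 363078.0548 = 17833930.5313
L_source = 10 * log10(17833930.5313) = 72.51

72.51 dB


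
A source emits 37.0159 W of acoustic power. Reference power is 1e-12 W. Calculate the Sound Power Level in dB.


Given values:
  W = 37.0159 W
  W_ref = 1e-12 W
Formula: SWL = 10 * log10(W / W_ref)
Compute ratio: W / W_ref = 37015900000000
Compute log10: log10(37015900000000) = 13.568388
Multiply: SWL = 10 * 13.568388 = 135.68

135.68 dB


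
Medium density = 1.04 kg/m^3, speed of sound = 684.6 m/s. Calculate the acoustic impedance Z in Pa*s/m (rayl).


Given values:
  rho = 1.04 kg/m^3
  c = 684.6 m/s
Formula: Z = rho * c
Z = 1.04 * 684.6
Z = 711.98

711.98 rayl


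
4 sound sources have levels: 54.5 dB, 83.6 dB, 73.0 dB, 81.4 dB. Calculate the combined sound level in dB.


Formula: L_total = 10 * log10( sum(10^(Li/10)) )
  Source 1: 10^(54.5/10) = 281838.2931
  Source 2: 10^(83.6/10) = 229086765.2768
  Source 3: 10^(73.0/10) = 19952623.1497
  Source 4: 10^(81.4/10) = 138038426.4603
Sum of linear values = 387359653.1799
L_total = 10 * log10(387359653.1799) = 85.88

85.88 dB


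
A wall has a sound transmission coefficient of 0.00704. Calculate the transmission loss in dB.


Given values:
  tau = 0.00704
Formula: TL = 10 * log10(1 / tau)
Compute 1 / tau = 1 / 0.00704 = 142.0455
Compute log10(142.0455) = 2.152427
TL = 10 * 2.152427 = 21.52

21.52 dB


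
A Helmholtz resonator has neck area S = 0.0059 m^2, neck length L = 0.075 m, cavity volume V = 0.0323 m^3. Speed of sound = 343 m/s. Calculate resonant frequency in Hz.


Given values:
  S = 0.0059 m^2, L = 0.075 m, V = 0.0323 m^3, c = 343 m/s
Formula: f = (c / (2*pi)) * sqrt(S / (V * L))
Compute V * L = 0.0323 * 0.075 = 0.0024225
Compute S / (V * L) = 0.0059 / 0.0024225 = 2.4355
Compute sqrt(2.4355) = 1.560609
Compute c / (2*pi) = 343 / 6.283185 = 54.590148
f = 54.590148 * 1.560609 = 85.19

85.19 Hz


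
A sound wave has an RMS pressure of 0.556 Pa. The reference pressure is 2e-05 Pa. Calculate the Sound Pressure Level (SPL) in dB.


Given values:
  p = 0.556 Pa
  p_ref = 2e-05 Pa
Formula: SPL = 20 * log10(p / p_ref)
Compute ratio: p / p_ref = 0.556 / 2e-05 = 27800
Compute log10: log10(27800) = 4.444045
Multiply: SPL = 20 * 4.444045 = 88.88

88.88 dB


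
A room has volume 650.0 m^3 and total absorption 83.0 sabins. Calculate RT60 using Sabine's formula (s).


Given values:
  V = 650.0 m^3
  A = 83.0 sabins
Formula: RT60 = 0.161 * V / A
Numerator: 0.161 * 650.0 = 104.65
RT60 = 104.65 / 83.0 = 1.261

1.261 s


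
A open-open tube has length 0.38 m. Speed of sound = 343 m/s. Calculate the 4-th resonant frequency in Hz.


Given values:
  Tube type: open-open, L = 0.38 m, c = 343 m/s, n = 4
Formula: f_n = n * c / (2 * L)
Compute 2 * L = 2 * 0.38 = 0.76
f = 4 * 343 / 0.76
f = 1805.26

1805.26 Hz


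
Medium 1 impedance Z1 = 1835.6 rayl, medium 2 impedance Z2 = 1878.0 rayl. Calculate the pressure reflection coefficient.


Given values:
  Z1 = 1835.6 rayl, Z2 = 1878.0 rayl
Formula: R = (Z2 - Z1) / (Z2 + Z1)
Numerator: Z2 - Z1 = 1878.0 - 1835.6 = 42.4
Denominator: Z2 + Z1 = 1878.0 + 1835.6 = 3713.6
R = 42.4 / 3713.6 = 0.0114

0.0114


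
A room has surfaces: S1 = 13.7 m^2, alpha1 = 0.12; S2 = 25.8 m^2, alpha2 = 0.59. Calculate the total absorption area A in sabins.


Given surfaces:
  Surface 1: 13.7 * 0.12 = 1.644
  Surface 2: 25.8 * 0.59 = 15.222
Formula: A = sum(Si * alpha_i)
A = 1.644 + 15.222
A = 16.87

16.87 sabins


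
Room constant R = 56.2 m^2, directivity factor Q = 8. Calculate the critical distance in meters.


Given values:
  R = 56.2 m^2, Q = 8
Formula: d_c = 0.141 * sqrt(Q * R)
Compute Q * R = 8 * 56.2 = 449.6
Compute sqrt(449.6) = 21.2038
d_c = 0.141 * 21.2038 = 2.99

2.99 m


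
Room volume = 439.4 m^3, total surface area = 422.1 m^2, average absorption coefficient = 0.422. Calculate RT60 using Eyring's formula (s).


Given values:
  V = 439.4 m^3, S = 422.1 m^2, alpha = 0.422
Formula: RT60 = 0.161 * V / (-S * ln(1 - alpha))
Compute ln(1 - 0.422) = ln(0.578) = -0.548181
Denominator: -422.1 * -0.548181 = 231.3872
Numerator: 0.161 * 439.4 = 70.7434
RT60 = 70.7434 / 231.3872 = 0.306

0.306 s


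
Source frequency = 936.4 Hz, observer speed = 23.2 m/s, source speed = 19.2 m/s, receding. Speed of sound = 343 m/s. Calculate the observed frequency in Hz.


Given values:
  f_s = 936.4 Hz, v_o = 23.2 m/s, v_s = 19.2 m/s
  Direction: receding
Formula: f_o = f_s * (c - v_o) / (c + v_s)
Numerator: c - v_o = 343 - 23.2 = 319.8
Denominator: c + v_s = 343 + 19.2 = 362.2
f_o = 936.4 * 319.8 / 362.2 = 826.78

826.78 Hz


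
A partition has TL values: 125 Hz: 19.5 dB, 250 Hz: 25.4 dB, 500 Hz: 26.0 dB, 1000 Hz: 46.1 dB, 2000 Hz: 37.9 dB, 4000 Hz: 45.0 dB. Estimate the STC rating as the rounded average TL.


Given TL values at each frequency:
  125 Hz: 19.5 dB
  250 Hz: 25.4 dB
  500 Hz: 26.0 dB
  1000 Hz: 46.1 dB
  2000 Hz: 37.9 dB
  4000 Hz: 45.0 dB
Formula: STC ~ round(average of TL values)
Sum = 19.5 + 25.4 + 26.0 + 46.1 + 37.9 + 45.0 = 199.9
Average = 199.9 / 6 = 33.32
Rounded: 33

33


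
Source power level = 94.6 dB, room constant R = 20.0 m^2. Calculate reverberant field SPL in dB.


Given values:
  Lw = 94.6 dB, R = 20.0 m^2
Formula: SPL = Lw + 10 * log10(4 / R)
Compute 4 / R = 4 / 20.0 = 0.2
Compute 10 * log10(0.2) = -6.9897
SPL = 94.6 + (-6.9897) = 87.61

87.61 dB


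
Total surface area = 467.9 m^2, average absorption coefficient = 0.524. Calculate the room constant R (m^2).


Given values:
  S = 467.9 m^2, alpha = 0.524
Formula: R = S * alpha / (1 - alpha)
Numerator: 467.9 * 0.524 = 245.1796
Denominator: 1 - 0.524 = 0.476
R = 245.1796 / 0.476 = 515.08

515.08 m^2


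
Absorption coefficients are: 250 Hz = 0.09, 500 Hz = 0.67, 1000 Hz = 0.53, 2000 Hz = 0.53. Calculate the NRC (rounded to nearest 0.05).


Given values:
  a_250 = 0.09, a_500 = 0.67
  a_1000 = 0.53, a_2000 = 0.53
Formula: NRC = (a250 + a500 + a1000 + a2000) / 4
Sum = 0.09 + 0.67 + 0.53 + 0.53 = 1.82
NRC = 1.82 / 4 = 0.455
Rounded to nearest 0.05: 0.45

0.45


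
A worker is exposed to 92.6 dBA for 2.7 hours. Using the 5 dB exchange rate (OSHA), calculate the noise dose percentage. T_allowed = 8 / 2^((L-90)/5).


Given values:
  L = 92.6 dBA, T = 2.7 hours
Formula: T_allowed = 8 / 2^((L - 90) / 5)
Compute exponent: (92.6 - 90) / 5 = 0.52
Compute 2^(0.52) = 1.433955
T_allowed = 8 / 1.433955 = 5.578976 hours
Dose = (T / T_allowed) * 100
Dose = (2.7 / 5.578976) * 100 = 48.4

48.4 %


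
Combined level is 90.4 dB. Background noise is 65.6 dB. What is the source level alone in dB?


Given values:
  L_total = 90.4 dB, L_bg = 65.6 dB
Formula: L_source = 10 * log10(10^(L_total/10) - 10^(L_bg/10))
Convert to linear:
  10^(90.4/10) = 1096478196.1432
  10^(65.6/10) = 3630780.5477
Difference: 1096478196.1432 - 3630780.5477 = 1092847415.5955
L_source = 10 * log10(1092847415.5955) = 90.39

90.39 dB


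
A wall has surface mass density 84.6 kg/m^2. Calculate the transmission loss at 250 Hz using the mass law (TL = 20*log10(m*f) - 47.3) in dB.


Given values:
  m = 84.6 kg/m^2, f = 250 Hz
Formula: TL = 20 * log10(m * f) - 47.3
Compute m * f = 84.6 * 250 = 21150.0
Compute log10(21150.0) = 4.32531
Compute 20 * 4.32531 = 86.5062
TL = 86.5062 - 47.3 = 39.21

39.21 dB


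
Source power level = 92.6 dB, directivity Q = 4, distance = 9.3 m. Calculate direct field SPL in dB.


Given values:
  Lw = 92.6 dB, Q = 4, r = 9.3 m
Formula: SPL = Lw + 10 * log10(Q / (4 * pi * r^2))
Compute 4 * pi * r^2 = 4 * pi * 9.3^2 = 1086.8654
Compute Q / denom = 4 / 1086.8654 = 0.00368031
Compute 10 * log10(0.00368031) = -24.3412
SPL = 92.6 + (-24.3412) = 68.26

68.26 dB


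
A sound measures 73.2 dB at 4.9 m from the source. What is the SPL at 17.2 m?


Given values:
  SPL1 = 73.2 dB, r1 = 4.9 m, r2 = 17.2 m
Formula: SPL2 = SPL1 - 20 * log10(r2 / r1)
Compute ratio: r2 / r1 = 17.2 / 4.9 = 3.5102
Compute log10: log10(3.5102) = 0.545332
Compute drop: 20 * 0.545332 = 10.9066
SPL2 = 73.2 - 10.9066 = 62.29

62.29 dB


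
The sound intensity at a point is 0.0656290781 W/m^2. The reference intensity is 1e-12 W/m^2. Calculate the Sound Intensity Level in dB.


Given values:
  I = 0.0656290781 W/m^2
  I_ref = 1e-12 W/m^2
Formula: SIL = 10 * log10(I / I_ref)
Compute ratio: I / I_ref = 65629078100
Compute log10: log10(65629078100) = 10.817096
Multiply: SIL = 10 * 10.817096 = 108.17

108.17 dB


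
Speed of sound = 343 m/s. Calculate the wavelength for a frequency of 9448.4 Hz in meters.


Given values:
  c = 343 m/s, f = 9448.4 Hz
Formula: lambda = c / f
lambda = 343 / 9448.4
lambda = 0.0363

0.0363 m


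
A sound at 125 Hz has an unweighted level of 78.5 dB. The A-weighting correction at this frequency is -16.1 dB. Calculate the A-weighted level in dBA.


Given values:
  SPL = 78.5 dB
  A-weighting at 125 Hz = -16.1 dB
Formula: L_A = SPL + A_weight
L_A = 78.5 + (-16.1)
L_A = 62.4

62.4 dBA


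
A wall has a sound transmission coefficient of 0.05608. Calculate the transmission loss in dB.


Given values:
  tau = 0.05608
Formula: TL = 10 * log10(1 / tau)
Compute 1 / tau = 1 / 0.05608 = 17.8317
Compute log10(17.8317) = 1.251193
TL = 10 * 1.251193 = 12.51

12.51 dB


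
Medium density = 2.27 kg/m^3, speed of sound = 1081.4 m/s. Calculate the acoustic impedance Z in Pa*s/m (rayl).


Given values:
  rho = 2.27 kg/m^3
  c = 1081.4 m/s
Formula: Z = rho * c
Z = 2.27 * 1081.4
Z = 2454.78

2454.78 rayl


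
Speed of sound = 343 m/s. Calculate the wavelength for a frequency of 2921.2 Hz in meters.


Given values:
  c = 343 m/s, f = 2921.2 Hz
Formula: lambda = c / f
lambda = 343 / 2921.2
lambda = 0.1174

0.1174 m


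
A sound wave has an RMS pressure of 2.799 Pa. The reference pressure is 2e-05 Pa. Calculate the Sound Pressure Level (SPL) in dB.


Given values:
  p = 2.799 Pa
  p_ref = 2e-05 Pa
Formula: SPL = 20 * log10(p / p_ref)
Compute ratio: p / p_ref = 2.799 / 2e-05 = 139950
Compute log10: log10(139950) = 5.145973
Multiply: SPL = 20 * 5.145973 = 102.92

102.92 dB


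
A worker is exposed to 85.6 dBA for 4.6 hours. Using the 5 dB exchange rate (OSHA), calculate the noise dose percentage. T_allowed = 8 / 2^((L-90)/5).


Given values:
  L = 85.6 dBA, T = 4.6 hours
Formula: T_allowed = 8 / 2^((L - 90) / 5)
Compute exponent: (85.6 - 90) / 5 = -0.88
Compute 2^(-0.88) = 0.543367
T_allowed = 8 / 0.543367 = 14.723014 hours
Dose = (T / T_allowed) * 100
Dose = (4.6 / 14.723014) * 100 = 31.24

31.24 %


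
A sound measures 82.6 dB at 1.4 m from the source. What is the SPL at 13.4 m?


Given values:
  SPL1 = 82.6 dB, r1 = 1.4 m, r2 = 13.4 m
Formula: SPL2 = SPL1 - 20 * log10(r2 / r1)
Compute ratio: r2 / r1 = 13.4 / 1.4 = 9.5714
Compute log10: log10(9.5714) = 0.980975
Compute drop: 20 * 0.980975 = 19.6195
SPL2 = 82.6 - 19.6195 = 62.98

62.98 dB


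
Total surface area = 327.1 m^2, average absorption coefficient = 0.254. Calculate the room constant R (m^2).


Given values:
  S = 327.1 m^2, alpha = 0.254
Formula: R = S * alpha / (1 - alpha)
Numerator: 327.1 * 0.254 = 83.0834
Denominator: 1 - 0.254 = 0.746
R = 83.0834 / 0.746 = 111.37

111.37 m^2


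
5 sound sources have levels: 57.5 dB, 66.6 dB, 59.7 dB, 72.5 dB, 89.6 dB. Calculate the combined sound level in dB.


Formula: L_total = 10 * log10( sum(10^(Li/10)) )
  Source 1: 10^(57.5/10) = 562341.3252
  Source 2: 10^(66.6/10) = 4570881.8961
  Source 3: 10^(59.7/10) = 933254.3008
  Source 4: 10^(72.5/10) = 17782794.1004
  Source 5: 10^(89.6/10) = 912010839.3559
Sum of linear values = 935860110.9784
L_total = 10 * log10(935860110.9784) = 89.71

89.71 dB


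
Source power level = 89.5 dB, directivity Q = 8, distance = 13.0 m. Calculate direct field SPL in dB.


Given values:
  Lw = 89.5 dB, Q = 8, r = 13.0 m
Formula: SPL = Lw + 10 * log10(Q / (4 * pi * r^2))
Compute 4 * pi * r^2 = 4 * pi * 13.0^2 = 2123.7166
Compute Q / denom = 8 / 2123.7166 = 0.00376698
Compute 10 * log10(0.00376698) = -24.2401
SPL = 89.5 + (-24.2401) = 65.26

65.26 dB


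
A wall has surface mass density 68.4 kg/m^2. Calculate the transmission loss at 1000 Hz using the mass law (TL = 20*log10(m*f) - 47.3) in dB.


Given values:
  m = 68.4 kg/m^2, f = 1000 Hz
Formula: TL = 20 * log10(m * f) - 47.3
Compute m * f = 68.4 * 1000 = 68400.0
Compute log10(68400.0) = 4.835056
Compute 20 * 4.835056 = 96.7011
TL = 96.7011 - 47.3 = 49.4

49.4 dB


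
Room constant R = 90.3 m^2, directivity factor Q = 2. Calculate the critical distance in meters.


Given values:
  R = 90.3 m^2, Q = 2
Formula: d_c = 0.141 * sqrt(Q * R)
Compute Q * R = 2 * 90.3 = 180.6
Compute sqrt(180.6) = 13.4387
d_c = 0.141 * 13.4387 = 1.895

1.895 m


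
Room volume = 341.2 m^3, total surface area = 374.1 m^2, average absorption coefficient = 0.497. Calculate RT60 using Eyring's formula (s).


Given values:
  V = 341.2 m^3, S = 374.1 m^2, alpha = 0.497
Formula: RT60 = 0.161 * V / (-S * ln(1 - alpha))
Compute ln(1 - 0.497) = ln(0.503) = -0.687165
Denominator: -374.1 * -0.687165 = 257.0684
Numerator: 0.161 * 341.2 = 54.9332
RT60 = 54.9332 / 257.0684 = 0.214

0.214 s


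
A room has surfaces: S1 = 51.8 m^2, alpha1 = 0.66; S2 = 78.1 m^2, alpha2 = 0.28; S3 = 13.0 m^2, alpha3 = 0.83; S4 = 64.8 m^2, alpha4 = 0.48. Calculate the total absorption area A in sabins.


Given surfaces:
  Surface 1: 51.8 * 0.66 = 34.188
  Surface 2: 78.1 * 0.28 = 21.868
  Surface 3: 13.0 * 0.83 = 10.79
  Surface 4: 64.8 * 0.48 = 31.104
Formula: A = sum(Si * alpha_i)
A = 34.188 + 21.868 + 10.79 + 31.104
A = 97.95

97.95 sabins


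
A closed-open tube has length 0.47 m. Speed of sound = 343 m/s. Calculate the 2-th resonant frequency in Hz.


Given values:
  Tube type: closed-open, L = 0.47 m, c = 343 m/s, n = 2
Formula: f_n = (2n - 1) * c / (4 * L)
Compute 2n - 1 = 2*2 - 1 = 3
Compute 4 * L = 4 * 0.47 = 1.88
f = 3 * 343 / 1.88
f = 547.34

547.34 Hz


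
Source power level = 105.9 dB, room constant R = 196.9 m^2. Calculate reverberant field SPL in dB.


Given values:
  Lw = 105.9 dB, R = 196.9 m^2
Formula: SPL = Lw + 10 * log10(4 / R)
Compute 4 / R = 4 / 196.9 = 0.020315
Compute 10 * log10(0.020315) = -16.9218
SPL = 105.9 + (-16.9218) = 88.98

88.98 dB


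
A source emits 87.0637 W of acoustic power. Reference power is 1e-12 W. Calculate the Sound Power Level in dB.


Given values:
  W = 87.0637 W
  W_ref = 1e-12 W
Formula: SWL = 10 * log10(W / W_ref)
Compute ratio: W / W_ref = 87063700000000
Compute log10: log10(87063700000000) = 13.939837
Multiply: SWL = 10 * 13.939837 = 139.4

139.4 dB


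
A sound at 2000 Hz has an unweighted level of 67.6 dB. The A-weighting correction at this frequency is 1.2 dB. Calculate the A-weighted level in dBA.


Given values:
  SPL = 67.6 dB
  A-weighting at 2000 Hz = 1.2 dB
Formula: L_A = SPL + A_weight
L_A = 67.6 + (1.2)
L_A = 68.8

68.8 dBA


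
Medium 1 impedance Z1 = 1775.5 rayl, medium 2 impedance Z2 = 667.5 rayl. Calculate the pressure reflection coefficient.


Given values:
  Z1 = 1775.5 rayl, Z2 = 667.5 rayl
Formula: R = (Z2 - Z1) / (Z2 + Z1)
Numerator: Z2 - Z1 = 667.5 - 1775.5 = -1108.0
Denominator: Z2 + Z1 = 667.5 + 1775.5 = 2443.0
R = -1108.0 / 2443.0 = -0.4535

-0.4535


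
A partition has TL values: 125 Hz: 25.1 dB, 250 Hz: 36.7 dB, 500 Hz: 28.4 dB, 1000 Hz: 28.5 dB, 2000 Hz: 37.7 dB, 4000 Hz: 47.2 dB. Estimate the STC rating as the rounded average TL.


Given TL values at each frequency:
  125 Hz: 25.1 dB
  250 Hz: 36.7 dB
  500 Hz: 28.4 dB
  1000 Hz: 28.5 dB
  2000 Hz: 37.7 dB
  4000 Hz: 47.2 dB
Formula: STC ~ round(average of TL values)
Sum = 25.1 + 36.7 + 28.4 + 28.5 + 37.7 + 47.2 = 203.6
Average = 203.6 / 6 = 33.93
Rounded: 34

34


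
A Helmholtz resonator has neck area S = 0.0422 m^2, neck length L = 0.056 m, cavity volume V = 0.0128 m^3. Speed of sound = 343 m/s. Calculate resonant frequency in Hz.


Given values:
  S = 0.0422 m^2, L = 0.056 m, V = 0.0128 m^3, c = 343 m/s
Formula: f = (c / (2*pi)) * sqrt(S / (V * L))
Compute V * L = 0.0128 * 0.056 = 0.0007168
Compute S / (V * L) = 0.0422 / 0.0007168 = 58.8728
Compute sqrt(58.8728) = 7.672861
Compute c / (2*pi) = 343 / 6.283185 = 54.590148
f = 54.590148 * 7.672861 = 418.86

418.86 Hz


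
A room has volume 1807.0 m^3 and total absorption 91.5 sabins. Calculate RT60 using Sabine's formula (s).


Given values:
  V = 1807.0 m^3
  A = 91.5 sabins
Formula: RT60 = 0.161 * V / A
Numerator: 0.161 * 1807.0 = 290.927
RT60 = 290.927 / 91.5 = 3.18

3.18 s


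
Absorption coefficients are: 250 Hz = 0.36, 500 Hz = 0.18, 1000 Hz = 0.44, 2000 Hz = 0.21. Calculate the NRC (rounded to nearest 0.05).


Given values:
  a_250 = 0.36, a_500 = 0.18
  a_1000 = 0.44, a_2000 = 0.21
Formula: NRC = (a250 + a500 + a1000 + a2000) / 4
Sum = 0.36 + 0.18 + 0.44 + 0.21 = 1.19
NRC = 1.19 / 4 = 0.2975
Rounded to nearest 0.05: 0.3

0.3


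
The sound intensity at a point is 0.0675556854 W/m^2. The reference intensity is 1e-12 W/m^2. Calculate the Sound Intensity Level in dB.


Given values:
  I = 0.0675556854 W/m^2
  I_ref = 1e-12 W/m^2
Formula: SIL = 10 * log10(I / I_ref)
Compute ratio: I / I_ref = 67555685400
Compute log10: log10(67555685400) = 10.829662
Multiply: SIL = 10 * 10.829662 = 108.3

108.3 dB


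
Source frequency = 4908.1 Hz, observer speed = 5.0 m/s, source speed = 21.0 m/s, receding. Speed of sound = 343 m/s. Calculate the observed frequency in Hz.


Given values:
  f_s = 4908.1 Hz, v_o = 5.0 m/s, v_s = 21.0 m/s
  Direction: receding
Formula: f_o = f_s * (c - v_o) / (c + v_s)
Numerator: c - v_o = 343 - 5.0 = 338.0
Denominator: c + v_s = 343 + 21.0 = 364.0
f_o = 4908.1 * 338.0 / 364.0 = 4557.52

4557.52 Hz


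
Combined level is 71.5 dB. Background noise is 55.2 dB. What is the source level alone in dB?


Given values:
  L_total = 71.5 dB, L_bg = 55.2 dB
Formula: L_source = 10 * log10(10^(L_total/10) - 10^(L_bg/10))
Convert to linear:
  10^(71.5/10) = 14125375.4462
  10^(55.2/10) = 331131.1215
Difference: 14125375.4462 - 331131.1215 = 13794244.3247
L_source = 10 * log10(13794244.3247) = 71.4

71.4 dB


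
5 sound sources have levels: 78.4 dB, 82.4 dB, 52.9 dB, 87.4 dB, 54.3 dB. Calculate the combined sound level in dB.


Formula: L_total = 10 * log10( sum(10^(Li/10)) )
  Source 1: 10^(78.4/10) = 69183097.0919
  Source 2: 10^(82.4/10) = 173780082.8749
  Source 3: 10^(52.9/10) = 194984.46
  Source 4: 10^(87.4/10) = 549540873.8576
  Source 5: 10^(54.3/10) = 269153.4804
Sum of linear values = 792968191.7648
L_total = 10 * log10(792968191.7648) = 88.99

88.99 dB


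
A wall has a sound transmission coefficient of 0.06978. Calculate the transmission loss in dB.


Given values:
  tau = 0.06978
Formula: TL = 10 * log10(1 / tau)
Compute 1 / tau = 1 / 0.06978 = 14.3308
Compute log10(14.3308) = 1.15627
TL = 10 * 1.15627 = 11.56

11.56 dB


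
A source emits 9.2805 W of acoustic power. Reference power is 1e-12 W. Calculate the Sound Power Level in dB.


Given values:
  W = 9.2805 W
  W_ref = 1e-12 W
Formula: SWL = 10 * log10(W / W_ref)
Compute ratio: W / W_ref = 9280500000000
Compute log10: log10(9280500000000) = 12.967571
Multiply: SWL = 10 * 12.967571 = 129.68

129.68 dB


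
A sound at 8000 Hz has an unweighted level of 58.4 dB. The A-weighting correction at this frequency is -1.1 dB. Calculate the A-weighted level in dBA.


Given values:
  SPL = 58.4 dB
  A-weighting at 8000 Hz = -1.1 dB
Formula: L_A = SPL + A_weight
L_A = 58.4 + (-1.1)
L_A = 57.3

57.3 dBA


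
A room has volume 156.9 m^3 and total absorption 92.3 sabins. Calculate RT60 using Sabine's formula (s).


Given values:
  V = 156.9 m^3
  A = 92.3 sabins
Formula: RT60 = 0.161 * V / A
Numerator: 0.161 * 156.9 = 25.2609
RT60 = 25.2609 / 92.3 = 0.274

0.274 s


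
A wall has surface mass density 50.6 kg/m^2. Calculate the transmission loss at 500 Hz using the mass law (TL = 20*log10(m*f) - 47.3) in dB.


Given values:
  m = 50.6 kg/m^2, f = 500 Hz
Formula: TL = 20 * log10(m * f) - 47.3
Compute m * f = 50.6 * 500 = 25300.0
Compute log10(25300.0) = 4.403121
Compute 20 * 4.403121 = 88.0624
TL = 88.0624 - 47.3 = 40.76

40.76 dB


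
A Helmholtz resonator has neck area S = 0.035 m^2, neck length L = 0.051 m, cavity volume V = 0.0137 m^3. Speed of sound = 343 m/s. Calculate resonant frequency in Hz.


Given values:
  S = 0.035 m^2, L = 0.051 m, V = 0.0137 m^3, c = 343 m/s
Formula: f = (c / (2*pi)) * sqrt(S / (V * L))
Compute V * L = 0.0137 * 0.051 = 0.0006987
Compute S / (V * L) = 0.035 / 0.0006987 = 50.093
Compute sqrt(50.093) = 7.077641
Compute c / (2*pi) = 343 / 6.283185 = 54.590148
f = 54.590148 * 7.077641 = 386.37

386.37 Hz


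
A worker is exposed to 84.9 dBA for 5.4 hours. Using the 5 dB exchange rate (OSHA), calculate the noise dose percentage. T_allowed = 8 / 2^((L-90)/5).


Given values:
  L = 84.9 dBA, T = 5.4 hours
Formula: T_allowed = 8 / 2^((L - 90) / 5)
Compute exponent: (84.9 - 90) / 5 = -1.02
Compute 2^(-1.02) = 0.493116
T_allowed = 8 / 0.493116 = 16.223363 hours
Dose = (T / T_allowed) * 100
Dose = (5.4 / 16.223363) * 100 = 33.29

33.29 %


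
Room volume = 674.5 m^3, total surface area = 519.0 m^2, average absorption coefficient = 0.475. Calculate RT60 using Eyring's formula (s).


Given values:
  V = 674.5 m^3, S = 519.0 m^2, alpha = 0.475
Formula: RT60 = 0.161 * V / (-S * ln(1 - alpha))
Compute ln(1 - 0.475) = ln(0.525) = -0.644357
Denominator: -519.0 * -0.644357 = 334.4213
Numerator: 0.161 * 674.5 = 108.5945
RT60 = 108.5945 / 334.4213 = 0.325

0.325 s


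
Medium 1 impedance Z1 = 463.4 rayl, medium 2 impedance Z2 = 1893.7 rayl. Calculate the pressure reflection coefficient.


Given values:
  Z1 = 463.4 rayl, Z2 = 1893.7 rayl
Formula: R = (Z2 - Z1) / (Z2 + Z1)
Numerator: Z2 - Z1 = 1893.7 - 463.4 = 1430.3
Denominator: Z2 + Z1 = 1893.7 + 463.4 = 2357.1
R = 1430.3 / 2357.1 = 0.6068

0.6068


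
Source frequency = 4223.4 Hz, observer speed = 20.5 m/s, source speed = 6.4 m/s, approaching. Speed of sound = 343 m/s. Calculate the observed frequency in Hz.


Given values:
  f_s = 4223.4 Hz, v_o = 20.5 m/s, v_s = 6.4 m/s
  Direction: approaching
Formula: f_o = f_s * (c + v_o) / (c - v_s)
Numerator: c + v_o = 343 + 20.5 = 363.5
Denominator: c - v_s = 343 - 6.4 = 336.6
f_o = 4223.4 * 363.5 / 336.6 = 4560.92

4560.92 Hz


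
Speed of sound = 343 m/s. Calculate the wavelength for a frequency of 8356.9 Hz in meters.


Given values:
  c = 343 m/s, f = 8356.9 Hz
Formula: lambda = c / f
lambda = 343 / 8356.9
lambda = 0.041

0.041 m


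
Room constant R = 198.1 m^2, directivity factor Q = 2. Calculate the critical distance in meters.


Given values:
  R = 198.1 m^2, Q = 2
Formula: d_c = 0.141 * sqrt(Q * R)
Compute Q * R = 2 * 198.1 = 396.2
Compute sqrt(396.2) = 19.9048
d_c = 0.141 * 19.9048 = 2.807

2.807 m


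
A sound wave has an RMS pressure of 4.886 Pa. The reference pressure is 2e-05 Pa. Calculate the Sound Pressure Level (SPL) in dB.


Given values:
  p = 4.886 Pa
  p_ref = 2e-05 Pa
Formula: SPL = 20 * log10(p / p_ref)
Compute ratio: p / p_ref = 4.886 / 2e-05 = 244300
Compute log10: log10(244300) = 5.387923
Multiply: SPL = 20 * 5.387923 = 107.76

107.76 dB


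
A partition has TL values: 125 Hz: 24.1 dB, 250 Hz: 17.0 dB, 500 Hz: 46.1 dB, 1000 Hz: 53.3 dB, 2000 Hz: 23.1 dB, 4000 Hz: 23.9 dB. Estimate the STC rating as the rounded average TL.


Given TL values at each frequency:
  125 Hz: 24.1 dB
  250 Hz: 17.0 dB
  500 Hz: 46.1 dB
  1000 Hz: 53.3 dB
  2000 Hz: 23.1 dB
  4000 Hz: 23.9 dB
Formula: STC ~ round(average of TL values)
Sum = 24.1 + 17.0 + 46.1 + 53.3 + 23.1 + 23.9 = 187.5
Average = 187.5 / 6 = 31.25
Rounded: 31

31


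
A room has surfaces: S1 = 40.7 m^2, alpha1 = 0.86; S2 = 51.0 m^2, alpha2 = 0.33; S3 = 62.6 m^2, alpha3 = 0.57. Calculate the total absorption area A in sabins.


Given surfaces:
  Surface 1: 40.7 * 0.86 = 35.002
  Surface 2: 51.0 * 0.33 = 16.83
  Surface 3: 62.6 * 0.57 = 35.682
Formula: A = sum(Si * alpha_i)
A = 35.002 + 16.83 + 35.682
A = 87.51

87.51 sabins


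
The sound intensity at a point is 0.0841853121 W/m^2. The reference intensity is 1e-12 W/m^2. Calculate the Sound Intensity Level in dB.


Given values:
  I = 0.0841853121 W/m^2
  I_ref = 1e-12 W/m^2
Formula: SIL = 10 * log10(I / I_ref)
Compute ratio: I / I_ref = 84185312100
Compute log10: log10(84185312100) = 10.925236
Multiply: SIL = 10 * 10.925236 = 109.25

109.25 dB


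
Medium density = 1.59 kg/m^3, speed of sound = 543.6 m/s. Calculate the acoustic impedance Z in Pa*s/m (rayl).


Given values:
  rho = 1.59 kg/m^3
  c = 543.6 m/s
Formula: Z = rho * c
Z = 1.59 * 543.6
Z = 864.32

864.32 rayl


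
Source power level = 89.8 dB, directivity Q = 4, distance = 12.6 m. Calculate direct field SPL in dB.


Given values:
  Lw = 89.8 dB, Q = 4, r = 12.6 m
Formula: SPL = Lw + 10 * log10(Q / (4 * pi * r^2))
Compute 4 * pi * r^2 = 4 * pi * 12.6^2 = 1995.037
Compute Q / denom = 4 / 1995.037 = 0.00200498
Compute 10 * log10(0.00200498) = -26.9789
SPL = 89.8 + (-26.9789) = 62.82

62.82 dB


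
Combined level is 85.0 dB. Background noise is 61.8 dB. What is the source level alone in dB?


Given values:
  L_total = 85.0 dB, L_bg = 61.8 dB
Formula: L_source = 10 * log10(10^(L_total/10) - 10^(L_bg/10))
Convert to linear:
  10^(85.0/10) = 316227766.0168
  10^(61.8/10) = 1513561.2484
Difference: 316227766.0168 - 1513561.2484 = 314714204.7684
L_source = 10 * log10(314714204.7684) = 84.98

84.98 dB


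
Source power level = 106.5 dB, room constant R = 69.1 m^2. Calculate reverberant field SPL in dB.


Given values:
  Lw = 106.5 dB, R = 69.1 m^2
Formula: SPL = Lw + 10 * log10(4 / R)
Compute 4 / R = 4 / 69.1 = 0.057887
Compute 10 * log10(0.057887) = -12.3742
SPL = 106.5 + (-12.3742) = 94.13

94.13 dB


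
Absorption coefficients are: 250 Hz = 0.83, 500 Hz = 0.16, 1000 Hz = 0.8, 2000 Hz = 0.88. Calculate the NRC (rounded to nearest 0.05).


Given values:
  a_250 = 0.83, a_500 = 0.16
  a_1000 = 0.8, a_2000 = 0.88
Formula: NRC = (a250 + a500 + a1000 + a2000) / 4
Sum = 0.83 + 0.16 + 0.8 + 0.88 = 2.67
NRC = 2.67 / 4 = 0.6675
Rounded to nearest 0.05: 0.65

0.65


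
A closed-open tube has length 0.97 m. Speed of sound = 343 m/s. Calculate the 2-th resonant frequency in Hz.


Given values:
  Tube type: closed-open, L = 0.97 m, c = 343 m/s, n = 2
Formula: f_n = (2n - 1) * c / (4 * L)
Compute 2n - 1 = 2*2 - 1 = 3
Compute 4 * L = 4 * 0.97 = 3.88
f = 3 * 343 / 3.88
f = 265.21

265.21 Hz


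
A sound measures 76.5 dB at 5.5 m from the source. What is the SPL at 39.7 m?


Given values:
  SPL1 = 76.5 dB, r1 = 5.5 m, r2 = 39.7 m
Formula: SPL2 = SPL1 - 20 * log10(r2 / r1)
Compute ratio: r2 / r1 = 39.7 / 5.5 = 7.2182
Compute log10: log10(7.2182) = 0.858429
Compute drop: 20 * 0.858429 = 17.1686
SPL2 = 76.5 - 17.1686 = 59.33

59.33 dB


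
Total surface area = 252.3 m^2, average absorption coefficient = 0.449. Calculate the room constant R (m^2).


Given values:
  S = 252.3 m^2, alpha = 0.449
Formula: R = S * alpha / (1 - alpha)
Numerator: 252.3 * 0.449 = 113.2827
Denominator: 1 - 0.449 = 0.551
R = 113.2827 / 0.551 = 205.59

205.59 m^2


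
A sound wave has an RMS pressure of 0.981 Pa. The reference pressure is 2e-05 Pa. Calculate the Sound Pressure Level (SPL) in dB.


Given values:
  p = 0.981 Pa
  p_ref = 2e-05 Pa
Formula: SPL = 20 * log10(p / p_ref)
Compute ratio: p / p_ref = 0.981 / 2e-05 = 49050
Compute log10: log10(49050) = 4.690639
Multiply: SPL = 20 * 4.690639 = 93.81

93.81 dB


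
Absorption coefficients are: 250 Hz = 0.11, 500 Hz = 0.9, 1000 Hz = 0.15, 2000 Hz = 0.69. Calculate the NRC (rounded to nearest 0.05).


Given values:
  a_250 = 0.11, a_500 = 0.9
  a_1000 = 0.15, a_2000 = 0.69
Formula: NRC = (a250 + a500 + a1000 + a2000) / 4
Sum = 0.11 + 0.9 + 0.15 + 0.69 = 1.85
NRC = 1.85 / 4 = 0.4625
Rounded to nearest 0.05: 0.45

0.45


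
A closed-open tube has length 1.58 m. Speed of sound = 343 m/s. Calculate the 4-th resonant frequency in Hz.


Given values:
  Tube type: closed-open, L = 1.58 m, c = 343 m/s, n = 4
Formula: f_n = (2n - 1) * c / (4 * L)
Compute 2n - 1 = 2*4 - 1 = 7
Compute 4 * L = 4 * 1.58 = 6.32
f = 7 * 343 / 6.32
f = 379.91

379.91 Hz
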